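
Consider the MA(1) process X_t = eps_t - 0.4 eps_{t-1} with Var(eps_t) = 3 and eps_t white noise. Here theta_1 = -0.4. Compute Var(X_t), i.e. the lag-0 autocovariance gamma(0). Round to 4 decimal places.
\gamma(0) = 3.4800

For an MA(q) process X_t = eps_t + sum_i theta_i eps_{t-i} with
Var(eps_t) = sigma^2, the variance is
  gamma(0) = sigma^2 * (1 + sum_i theta_i^2).
  sum_i theta_i^2 = (-0.4)^2 = 0.16.
  gamma(0) = 3 * (1 + 0.16) = 3 * 1.16 = 3.48, which rounds to 3.4800.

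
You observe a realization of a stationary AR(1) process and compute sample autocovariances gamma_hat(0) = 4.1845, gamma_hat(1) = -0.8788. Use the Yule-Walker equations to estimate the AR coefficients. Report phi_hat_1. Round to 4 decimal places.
\hat\phi_{1} = -0.2100

The Yule-Walker equations for an AR(p) process read, in matrix form,
  Gamma_p phi = r_p,   with   (Gamma_p)_{ij} = gamma(|i - j|),
                       (r_p)_i = gamma(i),   i,j = 1..p.
Substitute the sample gammas (Toeplitz matrix and right-hand side of size 1):
  Gamma_p = [[4.1845]]
  r_p     = [-0.8788]
With p = 1 this is the single equation gamma(0) phi_1 = gamma(1):
  phi_hat_1 = gamma(1) / gamma(0) = -0.8788 / 4.1845 = -0.2100.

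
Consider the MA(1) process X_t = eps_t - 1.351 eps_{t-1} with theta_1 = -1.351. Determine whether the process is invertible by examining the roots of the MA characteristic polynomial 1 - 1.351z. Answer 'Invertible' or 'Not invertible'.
\text{Not invertible}

The MA(q) characteristic polynomial is P(z) = 1 - 1.351z.
Invertibility requires all roots to lie outside the unit circle, i.e. |z| > 1 for every root.
This is linear in z: 1 + (-1.351) z = 0  =>  z = -1/(-1.351) = 0.740192,  |z| = 0.740192.
Moduli of all roots: 0.7402.
All moduli strictly greater than 1? No.
Verdict: Not invertible.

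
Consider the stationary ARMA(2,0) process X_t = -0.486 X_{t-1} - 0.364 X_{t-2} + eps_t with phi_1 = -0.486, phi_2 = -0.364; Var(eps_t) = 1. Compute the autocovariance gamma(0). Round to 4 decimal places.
\gamma(0) = 1.3204

Multiply the model equation by X_{t-k} and take expectations. With theta_0 = psi_0 = 1 and psi_j the MA(infinity) weights, this gives
  gamma(k) - sum_i phi_i gamma(k-i) = c_k,
  c_k = sigma^2 * sum_{j=k..q} theta_j psi_{j-k}   (c_k = 0 for k > q),
using gamma(-m) = gamma(m).
Pure AR (q = 0): c_0 = sigma^2 = 1, c_k = 0 for k >= 1.
Equations for k = 0, 1, 2 (AR order 2, c_2 = 0):
  (E0) gamma(0) = phi_1 gamma(1) + phi_2 gamma(2) + c_0
  (E1) gamma(1) = phi_1 gamma(0) + phi_2 gamma(1) + c_1
  (E2) gamma(2) = phi_1 gamma(1) + phi_2 gamma(0)
From (E1): gamma(1) = A gamma(0) + B with
  A = phi_1 / (1 - phi_2) = -0.486 / 1.364 = -0.356305,   B = c_1 / (1 - phi_2) = 0 / 1.364 = 0.
Insert (E2) into (E0): gamma(0) (1 - phi_2^2) = phi_1 (1 + phi_2) gamma(1) + c_0.
  phi_1 (1 + phi_2) = (-0.486)(0.636) = -0.309096,   1 - phi_2^2 = 0.867504.
Replace gamma(1) by A gamma(0) + B and collect gamma(0):
  gamma(0) [0.867504 - (-0.309096)(-0.356305)] = c_0 = 1
  gamma(0) * 0.757372 = 1
  gamma(0) = 1 / 0.757372 = 1.320356.
Therefore gamma(0) = 1.3204 (to 4 decimal places).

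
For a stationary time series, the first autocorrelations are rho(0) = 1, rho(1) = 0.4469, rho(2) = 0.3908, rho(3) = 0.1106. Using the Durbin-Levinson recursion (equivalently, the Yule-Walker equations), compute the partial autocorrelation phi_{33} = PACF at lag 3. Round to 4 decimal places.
\phi_{33} = -0.1710

The PACF at lag k is phi_{kk}, the last component of the solution
to the Yule-Walker system G_k phi = r_k where
  (G_k)_{ij} = rho(|i - j|), (r_k)_i = rho(i), i,j = 1..k.
Equivalently, Durbin-Levinson gives phi_{kk} iteratively:
  phi_{11} = rho(1)
  phi_{kk} = [rho(k) - sum_{j=1..k-1} phi_{k-1,j} rho(k-j)]
            / [1 - sum_{j=1..k-1} phi_{k-1,j} rho(j)],
  phi_{k,j} = phi_{k-1,j} - phi_{kk} phi_{k-1,k-j},  j = 1..k-1.
Step k = 1:
  phi_11 = rho(1) = 0.4469.
Step k = 2:
  phi_22 = [rho(2) - phi_11 rho(1)] / [1 - phi_11 rho(1)] = [0.3908 - (0.4469)(0.4469)] / [1 - (0.4469)(0.4469)]
         = 0.19108039 / 0.80028039 = 0.238767.
  Update: phi_21 = phi_11 - phi_22 phi_11 = 0.4469 - (0.238767)(0.4469) = 0.340195.
Step k = 3:
  phi_33 = [rho(3) - phi_21 rho(2) - phi_22 rho(1)] / [1 - phi_21 rho(1) - phi_22 rho(2)]
    numerator   = 0.1106 - (0.340195)(0.3908) - (0.238767)(0.4469) = -0.12905314
    denominator = 1 - (0.340195)(0.4469) - (0.238767)(0.3908) = 0.75465674
  phi_33 = -0.12905314 / 0.75465674 = -0.171.
Therefore phi_{33} = -0.1710.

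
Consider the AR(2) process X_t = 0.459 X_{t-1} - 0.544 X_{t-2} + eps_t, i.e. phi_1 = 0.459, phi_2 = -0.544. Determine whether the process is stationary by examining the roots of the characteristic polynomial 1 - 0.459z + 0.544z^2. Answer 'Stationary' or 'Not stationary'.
\text{Stationary}

The AR(p) characteristic polynomial is P(z) = 1 - 0.459z + 0.544z^2.
Stationarity requires all roots to lie outside the unit circle, i.e. |z| > 1 for every root.
Set 1 + (-0.459) z + (0.544) z^2 = 0, i.e. a z^2 + b z + c = 0 with a = 0.544, b = -0.459, c = 1.
Discriminant D = b^2 - 4ac = (-0.459)^2 - 4*(0.544)*1 = 0.210681 - (2.176) = -1.965319.
D < 0, so the roots are the complex-conjugate pair z = (-b +/- i sqrt(-D)) / (2a) = 0.4219 +/- 1.2885i.
For a conjugate pair |z|^2 = z * conj(z) = (product of roots) = c/a = 1/(0.544) = 1.838235, so |z| = sqrt(1.838235) = 1.3558 for both roots.
Moduli of all roots: 1.3558, 1.3558.
All moduli strictly greater than 1? Yes.
Verdict: Stationary.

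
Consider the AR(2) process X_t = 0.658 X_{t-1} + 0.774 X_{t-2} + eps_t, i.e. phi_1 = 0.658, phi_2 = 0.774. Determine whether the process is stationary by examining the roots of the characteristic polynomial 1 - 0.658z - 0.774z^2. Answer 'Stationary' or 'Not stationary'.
\text{Not stationary}

The AR(p) characteristic polynomial is P(z) = 1 - 0.658z - 0.774z^2.
Stationarity requires all roots to lie outside the unit circle, i.e. |z| > 1 for every root.
Set 1 + (-0.658) z + (-0.774) z^2 = 0, i.e. a z^2 + b z + c = 0 with a = -0.774, b = -0.658, c = 1.
Discriminant D = b^2 - 4ac = (-0.658)^2 - 4*(-0.774)*1 = 0.432964 - (-3.096) = 3.528964.
D >= 0, so the roots are real: z = (-b +/- sqrt(D)) / (2a) = (0.658 +/- 1.878554) / (-1.548).
  z_1 = (0.658 + 1.878554) / (-1.548) = -1.6386,   |z_1| = 1.6386.
  z_2 = (0.658 - 1.878554) / (-1.548) = 0.7885,   |z_2| = 0.7885.
Moduli of all roots: 1.6386, 0.7885.
All moduli strictly greater than 1? No.
Verdict: Not stationary.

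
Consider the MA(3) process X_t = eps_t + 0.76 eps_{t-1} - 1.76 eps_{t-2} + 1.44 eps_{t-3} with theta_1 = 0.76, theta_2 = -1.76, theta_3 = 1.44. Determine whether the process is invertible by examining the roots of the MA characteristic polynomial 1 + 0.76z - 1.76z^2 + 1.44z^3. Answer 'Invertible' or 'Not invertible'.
\text{Not invertible}

The MA(q) characteristic polynomial is P(z) = 1 + 0.76z - 1.76z^2 + 1.44z^3.
Invertibility requires all roots to lie outside the unit circle, i.e. |z| > 1 for every root.
Degree 3: look for a simple real root z0 first, then factor out (1 - z/z0) and solve the remaining quadratic.
Testing z0 = -0.5: P(-0.5) = 1 + (0.76)(-0.5) + (-1.76)(-0.5)^2 + (1.44)(-0.5)^3
  = 1 + (-0.38) + (-0.44) + (-0.18) = 0.  So z_0 = -0.5 is a root, |z_0| = 0.5.
Divide out the factor (1 + 2 z) = (1 - z/z0) (since 1/z0 = -2):
  P(z) = (1 + 2 z)(1 + (-1.24) z + (0.72) z^2)
  [check: z-coef -1.24 - (-2) = 0.76; z^2-coef 0.72 - (-2)(-1.24) = -1.76; z^3-coef -(-2)(0.72) = 1.44.]
Remaining roots from the quadratic factor 1 + (-1.24) z + (0.72) z^2:
  Set 1 + (-1.24) z + (0.72) z^2 = 0, i.e. a z^2 + b z + c = 0 with a = 0.72, b = -1.24, c = 1.
  Discriminant D = b^2 - 4ac = (-1.24)^2 - 4*(0.72)*1 = 1.5376 - (2.88) = -1.3424.
  D < 0, so the roots are the complex-conjugate pair z = (-b +/- i sqrt(-D)) / (2a) = 0.8611 +/- 0.8046i.
  For a conjugate pair |z|^2 = z * conj(z) = (product of roots) = c/a = 1/(0.72) = 1.388889, so |z| = sqrt(1.388889) = 1.1785 for both roots.
Moduli of all roots: 0.5000, 1.1785, 1.1785.
All moduli strictly greater than 1? No.
Verdict: Not invertible.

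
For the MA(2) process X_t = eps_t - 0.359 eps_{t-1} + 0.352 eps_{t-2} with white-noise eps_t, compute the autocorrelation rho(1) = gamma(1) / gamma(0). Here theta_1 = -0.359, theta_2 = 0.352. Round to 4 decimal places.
\rho(1) = -0.3874

For an MA(q) process with theta_0 = 1, the autocovariance is
  gamma(k) = sigma^2 * sum_{i=0..q-k} theta_i * theta_{i+k},
and rho(k) = gamma(k) / gamma(0). Sigma^2 cancels.
  numerator   = (1)*(-0.359) + (-0.359)*(0.352) = -0.485368.
  denominator = (1)^2 + (-0.359)^2 + (0.352)^2 = 1.252785.
  rho(1) = -0.485368 / 1.252785 = -0.3874.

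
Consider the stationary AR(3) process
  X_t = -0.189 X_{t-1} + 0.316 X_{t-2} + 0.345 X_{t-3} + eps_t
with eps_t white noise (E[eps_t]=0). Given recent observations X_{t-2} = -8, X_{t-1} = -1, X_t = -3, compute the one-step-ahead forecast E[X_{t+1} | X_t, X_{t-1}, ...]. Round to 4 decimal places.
E[X_{t+1} \mid \mathcal F_t] = -2.5090

For an AR(p) model X_t = c + sum_i phi_i X_{t-i} + eps_t, the
one-step-ahead conditional mean is
  E[X_{t+1} | X_t, ...] = c + sum_i phi_i X_{t+1-i}.
Substitute known values:
  E[X_{t+1} | ...] = (-0.189) * (-3) + (0.316) * (-1) + (0.345) * (-8)
                   = -2.5090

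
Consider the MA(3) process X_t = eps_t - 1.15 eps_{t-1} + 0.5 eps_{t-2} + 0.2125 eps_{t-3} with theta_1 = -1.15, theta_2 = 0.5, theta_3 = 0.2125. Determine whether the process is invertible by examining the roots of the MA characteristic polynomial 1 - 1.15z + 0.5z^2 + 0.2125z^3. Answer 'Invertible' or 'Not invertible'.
\text{Invertible}

The MA(q) characteristic polynomial is P(z) = 1 - 1.15z + 0.5z^2 + 0.2125z^3.
Invertibility requires all roots to lie outside the unit circle, i.e. |z| > 1 for every root.
Degree 3: look for a simple real root z0 first, then factor out (1 - z/z0) and solve the remaining quadratic.
Testing z0 = -4: P(-4) = 1 + (-1.15)(-4) + (0.5)(-4)^2 + (0.2125)(-4)^3
  = 1 + (4.6) + (8) + (-13.6) = 0.  So z_0 = -4 is a root, |z_0| = 4.
Divide out the factor (1 + 0.25 z) = (1 - z/z0) (since 1/z0 = -0.25):
  P(z) = (1 + 0.25 z)(1 + (-1.4) z + (0.85) z^2)
  [check: z-coef -1.4 - (-0.25) = -1.15; z^2-coef 0.85 - (-0.25)(-1.4) = 0.5; z^3-coef -(-0.25)(0.85) = 0.2125.]
Remaining roots from the quadratic factor 1 + (-1.4) z + (0.85) z^2:
  Set 1 + (-1.4) z + (0.85) z^2 = 0, i.e. a z^2 + b z + c = 0 with a = 0.85, b = -1.4, c = 1.
  Discriminant D = b^2 - 4ac = (-1.4)^2 - 4*(0.85)*1 = 1.96 - (3.4) = -1.44.
  D < 0, so the roots are the complex-conjugate pair z = (-b +/- i sqrt(-D)) / (2a) = 0.8235 +/- 0.7059i.
  For a conjugate pair |z|^2 = z * conj(z) = (product of roots) = c/a = 1/(0.85) = 1.176471, so |z| = sqrt(1.176471) = 1.0847 for both roots.
Moduli of all roots: 4.0000, 1.0847, 1.0847.
All moduli strictly greater than 1? Yes.
Verdict: Invertible.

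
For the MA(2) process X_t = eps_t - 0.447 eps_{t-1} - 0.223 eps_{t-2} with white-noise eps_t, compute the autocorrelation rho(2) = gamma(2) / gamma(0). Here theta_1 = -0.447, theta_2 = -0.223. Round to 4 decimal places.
\rho(2) = -0.1785

For an MA(q) process with theta_0 = 1, the autocovariance is
  gamma(k) = sigma^2 * sum_{i=0..q-k} theta_i * theta_{i+k},
and rho(k) = gamma(k) / gamma(0). Sigma^2 cancels.
  numerator   = (1)*(-0.223) = -0.223.
  denominator = (1)^2 + (-0.447)^2 + (-0.223)^2 = 1.249538.
  rho(2) = -0.223 / 1.249538 = -0.1785.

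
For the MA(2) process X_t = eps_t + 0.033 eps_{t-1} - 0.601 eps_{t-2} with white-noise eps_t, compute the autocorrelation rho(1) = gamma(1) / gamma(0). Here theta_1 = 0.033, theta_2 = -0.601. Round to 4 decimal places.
\rho(1) = 0.0097

For an MA(q) process with theta_0 = 1, the autocovariance is
  gamma(k) = sigma^2 * sum_{i=0..q-k} theta_i * theta_{i+k},
and rho(k) = gamma(k) / gamma(0). Sigma^2 cancels.
  numerator   = (1)*(0.033) + (0.033)*(-0.601) = 0.013167.
  denominator = (1)^2 + (0.033)^2 + (-0.601)^2 = 1.36229.
  rho(1) = 0.013167 / 1.36229 = 0.0097.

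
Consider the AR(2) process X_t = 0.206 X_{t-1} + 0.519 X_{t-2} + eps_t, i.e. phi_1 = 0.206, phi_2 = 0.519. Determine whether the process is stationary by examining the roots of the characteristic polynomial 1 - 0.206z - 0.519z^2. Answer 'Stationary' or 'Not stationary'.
\text{Stationary}

The AR(p) characteristic polynomial is P(z) = 1 - 0.206z - 0.519z^2.
Stationarity requires all roots to lie outside the unit circle, i.e. |z| > 1 for every root.
Set 1 + (-0.206) z + (-0.519) z^2 = 0, i.e. a z^2 + b z + c = 0 with a = -0.519, b = -0.206, c = 1.
Discriminant D = b^2 - 4ac = (-0.206)^2 - 4*(-0.519)*1 = 0.042436 - (-2.076) = 2.118436.
D >= 0, so the roots are real: z = (-b +/- sqrt(D)) / (2a) = (0.206 +/- 1.455485) / (-1.038).
  z_1 = (0.206 + 1.455485) / (-1.038) = -1.6007,   |z_1| = 1.6007.
  z_2 = (0.206 - 1.455485) / (-1.038) = 1.2037,   |z_2| = 1.2037.
Moduli of all roots: 1.6007, 1.2037.
All moduli strictly greater than 1? Yes.
Verdict: Stationary.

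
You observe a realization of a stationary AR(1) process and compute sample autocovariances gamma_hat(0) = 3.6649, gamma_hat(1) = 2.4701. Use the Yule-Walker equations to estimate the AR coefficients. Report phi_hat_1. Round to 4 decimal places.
\hat\phi_{1} = 0.6740

The Yule-Walker equations for an AR(p) process read, in matrix form,
  Gamma_p phi = r_p,   with   (Gamma_p)_{ij} = gamma(|i - j|),
                       (r_p)_i = gamma(i),   i,j = 1..p.
Substitute the sample gammas (Toeplitz matrix and right-hand side of size 1):
  Gamma_p = [[3.6649]]
  r_p     = [2.4701]
With p = 1 this is the single equation gamma(0) phi_1 = gamma(1):
  phi_hat_1 = gamma(1) / gamma(0) = 2.4701 / 3.6649 = 0.6740.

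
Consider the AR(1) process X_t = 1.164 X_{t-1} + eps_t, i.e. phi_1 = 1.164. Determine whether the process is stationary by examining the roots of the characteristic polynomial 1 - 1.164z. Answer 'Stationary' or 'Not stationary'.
\text{Not stationary}

The AR(p) characteristic polynomial is P(z) = 1 - 1.164z.
Stationarity requires all roots to lie outside the unit circle, i.e. |z| > 1 for every root.
This is linear in z: 1 + (-1.164) z = 0  =>  z = -1/(-1.164) = 0.859107,  |z| = 0.859107.
Moduli of all roots: 0.8591.
All moduli strictly greater than 1? No.
Verdict: Not stationary.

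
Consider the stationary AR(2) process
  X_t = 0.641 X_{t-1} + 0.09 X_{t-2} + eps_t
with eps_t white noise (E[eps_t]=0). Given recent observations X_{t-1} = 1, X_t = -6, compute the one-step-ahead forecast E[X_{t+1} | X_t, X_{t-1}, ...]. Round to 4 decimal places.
E[X_{t+1} \mid \mathcal F_t] = -3.7560

For an AR(p) model X_t = c + sum_i phi_i X_{t-i} + eps_t, the
one-step-ahead conditional mean is
  E[X_{t+1} | X_t, ...] = c + sum_i phi_i X_{t+1-i}.
Substitute known values:
  E[X_{t+1} | ...] = (0.641) * (-6) + (0.09) * (1)
                   = -3.7560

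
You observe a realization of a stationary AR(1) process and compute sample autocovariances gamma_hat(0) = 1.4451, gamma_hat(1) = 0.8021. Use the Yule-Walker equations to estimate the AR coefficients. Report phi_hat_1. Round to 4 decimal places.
\hat\phi_{1} = 0.5550

The Yule-Walker equations for an AR(p) process read, in matrix form,
  Gamma_p phi = r_p,   with   (Gamma_p)_{ij} = gamma(|i - j|),
                       (r_p)_i = gamma(i),   i,j = 1..p.
Substitute the sample gammas (Toeplitz matrix and right-hand side of size 1):
  Gamma_p = [[1.4451]]
  r_p     = [0.8021]
With p = 1 this is the single equation gamma(0) phi_1 = gamma(1):
  phi_hat_1 = gamma(1) / gamma(0) = 0.8021 / 1.4451 = 0.5550.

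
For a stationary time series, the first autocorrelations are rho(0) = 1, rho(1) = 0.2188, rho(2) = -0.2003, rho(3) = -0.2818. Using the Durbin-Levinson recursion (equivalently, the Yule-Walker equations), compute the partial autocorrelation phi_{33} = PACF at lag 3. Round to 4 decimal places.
\phi_{33} = -0.1910

The PACF at lag k is phi_{kk}, the last component of the solution
to the Yule-Walker system G_k phi = r_k where
  (G_k)_{ij} = rho(|i - j|), (r_k)_i = rho(i), i,j = 1..k.
Equivalently, Durbin-Levinson gives phi_{kk} iteratively:
  phi_{11} = rho(1)
  phi_{kk} = [rho(k) - sum_{j=1..k-1} phi_{k-1,j} rho(k-j)]
            / [1 - sum_{j=1..k-1} phi_{k-1,j} rho(j)],
  phi_{k,j} = phi_{k-1,j} - phi_{kk} phi_{k-1,k-j},  j = 1..k-1.
Step k = 1:
  phi_11 = rho(1) = 0.2188.
Step k = 2:
  phi_22 = [rho(2) - phi_11 rho(1)] / [1 - phi_11 rho(1)] = [-0.2003 - (0.2188)(0.2188)] / [1 - (0.2188)(0.2188)]
         = -0.24817344 / 0.95212656 = -0.260652.
  Update: phi_21 = phi_11 - phi_22 phi_11 = 0.2188 - (-0.260652)(0.2188) = 0.275831.
Step k = 3:
  phi_33 = [rho(3) - phi_21 rho(2) - phi_22 rho(1)] / [1 - phi_21 rho(1) - phi_22 rho(2)]
    numerator   = -0.2818 - (0.275831)(-0.2003) - (-0.260652)(0.2188) = -0.16952053
    denominator = 1 - (0.275831)(0.2188) - (-0.260652)(-0.2003) = 0.88743972
  phi_33 = -0.16952053 / 0.88743972 = -0.191.
Therefore phi_{33} = -0.1910.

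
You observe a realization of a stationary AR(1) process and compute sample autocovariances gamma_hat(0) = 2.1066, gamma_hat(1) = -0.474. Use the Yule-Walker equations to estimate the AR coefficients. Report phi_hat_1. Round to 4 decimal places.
\hat\phi_{1} = -0.2250

The Yule-Walker equations for an AR(p) process read, in matrix form,
  Gamma_p phi = r_p,   with   (Gamma_p)_{ij} = gamma(|i - j|),
                       (r_p)_i = gamma(i),   i,j = 1..p.
Substitute the sample gammas (Toeplitz matrix and right-hand side of size 1):
  Gamma_p = [[2.1066]]
  r_p     = [-0.474]
With p = 1 this is the single equation gamma(0) phi_1 = gamma(1):
  phi_hat_1 = gamma(1) / gamma(0) = -0.474 / 2.1066 = -0.2250.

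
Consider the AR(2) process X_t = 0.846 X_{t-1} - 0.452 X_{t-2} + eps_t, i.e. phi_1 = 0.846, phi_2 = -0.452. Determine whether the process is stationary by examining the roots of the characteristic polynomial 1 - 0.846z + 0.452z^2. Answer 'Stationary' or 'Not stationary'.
\text{Stationary}

The AR(p) characteristic polynomial is P(z) = 1 - 0.846z + 0.452z^2.
Stationarity requires all roots to lie outside the unit circle, i.e. |z| > 1 for every root.
Set 1 + (-0.846) z + (0.452) z^2 = 0, i.e. a z^2 + b z + c = 0 with a = 0.452, b = -0.846, c = 1.
Discriminant D = b^2 - 4ac = (-0.846)^2 - 4*(0.452)*1 = 0.715716 - (1.808) = -1.092284.
D < 0, so the roots are the complex-conjugate pair z = (-b +/- i sqrt(-D)) / (2a) = 0.9358 +/- 1.1561i.
For a conjugate pair |z|^2 = z * conj(z) = (product of roots) = c/a = 1/(0.452) = 2.212389, so |z| = sqrt(2.212389) = 1.4874 for both roots.
Moduli of all roots: 1.4874, 1.4874.
All moduli strictly greater than 1? Yes.
Verdict: Stationary.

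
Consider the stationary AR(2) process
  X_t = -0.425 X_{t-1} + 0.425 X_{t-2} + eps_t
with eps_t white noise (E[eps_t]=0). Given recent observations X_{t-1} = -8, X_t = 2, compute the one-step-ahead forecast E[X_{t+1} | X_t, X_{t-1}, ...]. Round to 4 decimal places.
E[X_{t+1} \mid \mathcal F_t] = -4.2500

For an AR(p) model X_t = c + sum_i phi_i X_{t-i} + eps_t, the
one-step-ahead conditional mean is
  E[X_{t+1} | X_t, ...] = c + sum_i phi_i X_{t+1-i}.
Substitute known values:
  E[X_{t+1} | ...] = (-0.425) * (2) + (0.425) * (-8)
                   = -4.2500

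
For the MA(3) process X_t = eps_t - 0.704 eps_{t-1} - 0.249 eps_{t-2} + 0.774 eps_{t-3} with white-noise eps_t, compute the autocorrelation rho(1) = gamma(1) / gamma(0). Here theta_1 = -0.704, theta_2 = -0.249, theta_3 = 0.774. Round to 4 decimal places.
\rho(1) = -0.3345

For an MA(q) process with theta_0 = 1, the autocovariance is
  gamma(k) = sigma^2 * sum_{i=0..q-k} theta_i * theta_{i+k},
and rho(k) = gamma(k) / gamma(0). Sigma^2 cancels.
  numerator   = (1)*(-0.704) + (-0.704)*(-0.249) + (-0.249)*(0.774) = -0.72143.
  denominator = (1)^2 + (-0.704)^2 + (-0.249)^2 + (0.774)^2 = 2.156693.
  rho(1) = -0.72143 / 2.156693 = -0.3345.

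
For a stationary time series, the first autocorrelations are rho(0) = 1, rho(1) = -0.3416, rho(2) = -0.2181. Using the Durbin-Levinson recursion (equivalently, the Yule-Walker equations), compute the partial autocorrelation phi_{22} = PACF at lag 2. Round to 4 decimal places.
\phi_{22} = -0.3790

The PACF at lag k is phi_{kk}, the last component of the solution
to the Yule-Walker system G_k phi = r_k where
  (G_k)_{ij} = rho(|i - j|), (r_k)_i = rho(i), i,j = 1..k.
Equivalently, Durbin-Levinson gives phi_{kk} iteratively:
  phi_{11} = rho(1)
  phi_{kk} = [rho(k) - sum_{j=1..k-1} phi_{k-1,j} rho(k-j)]
            / [1 - sum_{j=1..k-1} phi_{k-1,j} rho(j)],
  phi_{k,j} = phi_{k-1,j} - phi_{kk} phi_{k-1,k-j},  j = 1..k-1.
Step k = 1:
  phi_11 = rho(1) = -0.3416.
Step k = 2:
  phi_22 = [rho(2) - phi_11 rho(1)] / [1 - phi_11 rho(1)] = [-0.2181 - (-0.3416)(-0.3416)] / [1 - (-0.3416)(-0.3416)]
         = -0.33479056 / 0.88330944 = -0.379.
Therefore phi_{22} = -0.3790.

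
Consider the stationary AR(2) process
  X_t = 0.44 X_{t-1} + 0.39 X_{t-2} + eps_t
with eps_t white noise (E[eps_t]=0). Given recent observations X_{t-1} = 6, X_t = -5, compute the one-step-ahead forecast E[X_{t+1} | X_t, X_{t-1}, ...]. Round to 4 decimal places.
E[X_{t+1} \mid \mathcal F_t] = 0.1400

For an AR(p) model X_t = c + sum_i phi_i X_{t-i} + eps_t, the
one-step-ahead conditional mean is
  E[X_{t+1} | X_t, ...] = c + sum_i phi_i X_{t+1-i}.
Substitute known values:
  E[X_{t+1} | ...] = (0.44) * (-5) + (0.39) * (6)
                   = 0.1400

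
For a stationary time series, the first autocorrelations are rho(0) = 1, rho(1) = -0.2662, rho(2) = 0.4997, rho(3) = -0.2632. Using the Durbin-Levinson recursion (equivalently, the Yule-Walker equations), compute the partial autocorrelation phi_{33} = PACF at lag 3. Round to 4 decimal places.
\phi_{33} = -0.0940

The PACF at lag k is phi_{kk}, the last component of the solution
to the Yule-Walker system G_k phi = r_k where
  (G_k)_{ij} = rho(|i - j|), (r_k)_i = rho(i), i,j = 1..k.
Equivalently, Durbin-Levinson gives phi_{kk} iteratively:
  phi_{11} = rho(1)
  phi_{kk} = [rho(k) - sum_{j=1..k-1} phi_{k-1,j} rho(k-j)]
            / [1 - sum_{j=1..k-1} phi_{k-1,j} rho(j)],
  phi_{k,j} = phi_{k-1,j} - phi_{kk} phi_{k-1,k-j},  j = 1..k-1.
Step k = 1:
  phi_11 = rho(1) = -0.2662.
Step k = 2:
  phi_22 = [rho(2) - phi_11 rho(1)] / [1 - phi_11 rho(1)] = [0.4997 - (-0.2662)(-0.2662)] / [1 - (-0.2662)(-0.2662)]
         = 0.42883756 / 0.92913756 = 0.461544.
  Update: phi_21 = phi_11 - phi_22 phi_11 = -0.2662 - (0.461544)(-0.2662) = -0.143337.
Step k = 3:
  phi_33 = [rho(3) - phi_21 rho(2) - phi_22 rho(1)] / [1 - phi_21 rho(1) - phi_22 rho(2)]
    numerator   = -0.2632 - (-0.143337)(0.4997) - (0.461544)(-0.2662) = -0.06871154
    denominator = 1 - (-0.143337)(-0.2662) - (0.461544)(0.4997) = 0.7312103
  phi_33 = -0.06871154 / 0.7312103 = -0.094.
Therefore phi_{33} = -0.0940.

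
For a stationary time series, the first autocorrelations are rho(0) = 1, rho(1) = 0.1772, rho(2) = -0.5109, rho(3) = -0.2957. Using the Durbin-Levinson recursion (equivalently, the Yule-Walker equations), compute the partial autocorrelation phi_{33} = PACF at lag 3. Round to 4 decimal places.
\phi_{33} = -0.0831

The PACF at lag k is phi_{kk}, the last component of the solution
to the Yule-Walker system G_k phi = r_k where
  (G_k)_{ij} = rho(|i - j|), (r_k)_i = rho(i), i,j = 1..k.
Equivalently, Durbin-Levinson gives phi_{kk} iteratively:
  phi_{11} = rho(1)
  phi_{kk} = [rho(k) - sum_{j=1..k-1} phi_{k-1,j} rho(k-j)]
            / [1 - sum_{j=1..k-1} phi_{k-1,j} rho(j)],
  phi_{k,j} = phi_{k-1,j} - phi_{kk} phi_{k-1,k-j},  j = 1..k-1.
Step k = 1:
  phi_11 = rho(1) = 0.1772.
Step k = 2:
  phi_22 = [rho(2) - phi_11 rho(1)] / [1 - phi_11 rho(1)] = [-0.5109 - (0.1772)(0.1772)] / [1 - (0.1772)(0.1772)]
         = -0.54229984 / 0.96860016 = -0.55988.
  Update: phi_21 = phi_11 - phi_22 phi_11 = 0.1772 - (-0.55988)(0.1772) = 0.276411.
Step k = 3:
  phi_33 = [rho(3) - phi_21 rho(2) - phi_22 rho(1)] / [1 - phi_21 rho(1) - phi_22 rho(2)]
    numerator   = -0.2957 - (0.276411)(-0.5109) - (-0.55988)(0.1772) = -0.05527102
    denominator = 1 - (0.276411)(0.1772) - (-0.55988)(-0.5109) = 0.66497734
  phi_33 = -0.05527102 / 0.66497734 = -0.0831.
Therefore phi_{33} = -0.0831.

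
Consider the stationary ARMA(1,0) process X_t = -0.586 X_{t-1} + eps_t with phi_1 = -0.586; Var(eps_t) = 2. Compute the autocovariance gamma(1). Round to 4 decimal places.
\gamma(1) = -1.7849

Multiply the model equation by X_{t-k} and take expectations. With theta_0 = psi_0 = 1 and psi_j the MA(infinity) weights, this gives
  gamma(k) - sum_i phi_i gamma(k-i) = c_k,
  c_k = sigma^2 * sum_{j=k..q} theta_j psi_{j-k}   (c_k = 0 for k > q),
using gamma(-m) = gamma(m).
Pure AR (q = 0): c_0 = sigma^2 = 2, c_k = 0 for k >= 1.
Equations for k = 0 and k = 1 (AR order 1):
  gamma(0) = phi_1 gamma(1) + c_0
  gamma(1) = phi_1 gamma(0) + c_1
Substituting the second into the first: gamma(0) (1 - phi_1^2) = c_0 + phi_1 c_1, so
  gamma(0) = c_0 / (1 - phi_1^2) = 2 / (1 - (-0.586)^2) = 2 / 0.656604 = 3.045976.
  gamma(1) = phi_1 gamma(0) = (-0.586)(3.045976) = -1.784942.
Therefore gamma(1) = -1.7849 (to 4 decimal places).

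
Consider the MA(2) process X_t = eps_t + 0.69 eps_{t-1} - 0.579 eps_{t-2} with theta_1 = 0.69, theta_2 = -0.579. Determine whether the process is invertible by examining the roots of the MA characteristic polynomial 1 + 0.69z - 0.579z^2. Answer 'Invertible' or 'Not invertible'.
\text{Not invertible}

The MA(q) characteristic polynomial is P(z) = 1 + 0.69z - 0.579z^2.
Invertibility requires all roots to lie outside the unit circle, i.e. |z| > 1 for every root.
Set 1 + (0.69) z + (-0.579) z^2 = 0, i.e. a z^2 + b z + c = 0 with a = -0.579, b = 0.69, c = 1.
Discriminant D = b^2 - 4ac = (0.69)^2 - 4*(-0.579)*1 = 0.4761 - (-2.316) = 2.7921.
D >= 0, so the roots are real: z = (-b +/- sqrt(D)) / (2a) = (-0.69 +/- 1.670958) / (-1.158).
  z_1 = (-0.69 + 1.670958) / (-1.158) = -0.8471,   |z_1| = 0.8471.
  z_2 = (-0.69 - 1.670958) / (-1.158) = 2.0388,   |z_2| = 2.0388.
Moduli of all roots: 0.8471, 2.0388.
All moduli strictly greater than 1? No.
Verdict: Not invertible.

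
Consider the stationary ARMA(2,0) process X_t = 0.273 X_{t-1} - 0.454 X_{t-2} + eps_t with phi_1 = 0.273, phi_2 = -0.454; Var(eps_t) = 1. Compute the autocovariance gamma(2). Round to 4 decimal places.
\gamma(2) = -0.5258

Multiply the model equation by X_{t-k} and take expectations. With theta_0 = psi_0 = 1 and psi_j the MA(infinity) weights, this gives
  gamma(k) - sum_i phi_i gamma(k-i) = c_k,
  c_k = sigma^2 * sum_{j=k..q} theta_j psi_{j-k}   (c_k = 0 for k > q),
using gamma(-m) = gamma(m).
Pure AR (q = 0): c_0 = sigma^2 = 1, c_k = 0 for k >= 1.
Equations for k = 0, 1, 2 (AR order 2, c_2 = 0):
  (E0) gamma(0) = phi_1 gamma(1) + phi_2 gamma(2) + c_0
  (E1) gamma(1) = phi_1 gamma(0) + phi_2 gamma(1) + c_1
  (E2) gamma(2) = phi_1 gamma(1) + phi_2 gamma(0)
From (E1): gamma(1) = A gamma(0) + B with
  A = phi_1 / (1 - phi_2) = 0.273 / 1.454 = 0.187758,   B = c_1 / (1 - phi_2) = 0 / 1.454 = 0.
Insert (E2) into (E0): gamma(0) (1 - phi_2^2) = phi_1 (1 + phi_2) gamma(1) + c_0.
  phi_1 (1 + phi_2) = (0.273)(0.546) = 0.149058,   1 - phi_2^2 = 0.793884.
Replace gamma(1) by A gamma(0) + B and collect gamma(0):
  gamma(0) [0.793884 - (0.149058)(0.187758)] = c_0 = 1
  gamma(0) * 0.765897 = 1
  gamma(0) = 1 / 0.765897 = 1.305658.
  gamma(1) = A gamma(0) = (0.187758)(1.305658) = 0.245148.
  gamma(2) = phi_1 gamma(1) + phi_2 gamma(0) = (0.273)(0.245148) + (-0.454)(1.305658) = -0.525844.
Therefore gamma(2) = -0.5258 (to 4 decimal places).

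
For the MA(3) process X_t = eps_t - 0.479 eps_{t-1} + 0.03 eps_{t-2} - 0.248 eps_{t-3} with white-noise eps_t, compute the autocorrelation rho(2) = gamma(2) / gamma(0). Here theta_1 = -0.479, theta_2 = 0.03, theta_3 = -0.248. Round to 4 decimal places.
\rho(2) = 0.1152

For an MA(q) process with theta_0 = 1, the autocovariance is
  gamma(k) = sigma^2 * sum_{i=0..q-k} theta_i * theta_{i+k},
and rho(k) = gamma(k) / gamma(0). Sigma^2 cancels.
  numerator   = (1)*(0.03) + (-0.479)*(-0.248) = 0.148792.
  denominator = (1)^2 + (-0.479)^2 + (0.03)^2 + (-0.248)^2 = 1.291845.
  rho(2) = 0.148792 / 1.291845 = 0.1152.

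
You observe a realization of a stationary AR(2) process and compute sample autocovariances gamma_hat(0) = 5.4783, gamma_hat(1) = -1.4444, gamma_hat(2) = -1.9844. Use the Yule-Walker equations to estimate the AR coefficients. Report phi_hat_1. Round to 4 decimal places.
\hat\phi_{1} = -0.3860

The Yule-Walker equations for an AR(p) process read, in matrix form,
  Gamma_p phi = r_p,   with   (Gamma_p)_{ij} = gamma(|i - j|),
                       (r_p)_i = gamma(i),   i,j = 1..p.
Substitute the sample gammas (Toeplitz matrix and right-hand side of size 2):
  Gamma_p = [[5.4783, -1.4444], [-1.4444, 5.4783]]
  r_p     = [-1.4444, -1.9844]
Written out:
  5.4783 phi_1 - 1.4444 phi_2 = -1.4444
  -1.4444 phi_1 + 5.4783 phi_2 = -1.9844
Solve by Cramer's rule:
  det = gamma(0)^2 - gamma(1)^2 = (5.4783)^2 - (-1.4444)^2 = 30.01177089 - 2.08629136 = 27.92547953
  phi_hat_1 = [gamma(1) gamma(0) - gamma(1) gamma(2)] / det = [(-1.4444)(5.4783) - (-1.4444)(-1.9844)] / 27.92547953 = -10.77912388 / 27.92547953 = -0.386
  phi_hat_2 = [gamma(0) gamma(2) - gamma(1)^2] / det = [(5.4783)(-1.9844) - (-1.4444)^2] / 27.92547953 = -12.95742988 / 27.92547953 = -0.464
So phi_hat = [-0.3860, -0.4640].
Therefore phi_hat_1 = -0.3860.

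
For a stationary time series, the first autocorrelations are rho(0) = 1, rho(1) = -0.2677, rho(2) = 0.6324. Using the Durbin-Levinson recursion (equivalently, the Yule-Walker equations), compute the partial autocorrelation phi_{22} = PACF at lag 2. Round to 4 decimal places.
\phi_{22} = 0.6040

The PACF at lag k is phi_{kk}, the last component of the solution
to the Yule-Walker system G_k phi = r_k where
  (G_k)_{ij} = rho(|i - j|), (r_k)_i = rho(i), i,j = 1..k.
Equivalently, Durbin-Levinson gives phi_{kk} iteratively:
  phi_{11} = rho(1)
  phi_{kk} = [rho(k) - sum_{j=1..k-1} phi_{k-1,j} rho(k-j)]
            / [1 - sum_{j=1..k-1} phi_{k-1,j} rho(j)],
  phi_{k,j} = phi_{k-1,j} - phi_{kk} phi_{k-1,k-j},  j = 1..k-1.
Step k = 1:
  phi_11 = rho(1) = -0.2677.
Step k = 2:
  phi_22 = [rho(2) - phi_11 rho(1)] / [1 - phi_11 rho(1)] = [0.6324 - (-0.2677)(-0.2677)] / [1 - (-0.2677)(-0.2677)]
         = 0.56073671 / 0.92833671 = 0.604.
Therefore phi_{22} = 0.6040.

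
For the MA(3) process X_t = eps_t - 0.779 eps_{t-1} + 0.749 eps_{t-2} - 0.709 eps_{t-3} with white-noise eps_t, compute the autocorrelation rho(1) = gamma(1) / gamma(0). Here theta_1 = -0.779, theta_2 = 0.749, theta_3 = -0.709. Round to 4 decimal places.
\rho(1) = -0.7090

For an MA(q) process with theta_0 = 1, the autocovariance is
  gamma(k) = sigma^2 * sum_{i=0..q-k} theta_i * theta_{i+k},
and rho(k) = gamma(k) / gamma(0). Sigma^2 cancels.
  numerator   = (1)*(-0.779) + (-0.779)*(0.749) + (0.749)*(-0.709) = -1.893512.
  denominator = (1)^2 + (-0.779)^2 + (0.749)^2 + (-0.709)^2 = 2.670523.
  rho(1) = -1.893512 / 2.670523 = -0.7090.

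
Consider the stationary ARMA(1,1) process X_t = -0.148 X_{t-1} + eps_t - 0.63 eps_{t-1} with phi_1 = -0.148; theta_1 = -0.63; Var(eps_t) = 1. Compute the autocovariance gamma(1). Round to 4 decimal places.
\gamma(1) = -0.8696

Multiply the model equation by X_{t-k} and take expectations. With theta_0 = psi_0 = 1 and psi_j the MA(infinity) weights, this gives
  gamma(k) - sum_i phi_i gamma(k-i) = c_k,
  c_k = sigma^2 * sum_{j=k..q} theta_j psi_{j-k}   (c_k = 0 for k > q),
using gamma(-m) = gamma(m).
psi-weights needed (psi_j = theta_j + sum_i phi_i psi_{j-i}):
  psi_1 = theta_1 + phi_1 = -0.63 + (-0.148) = -0.778
Right-hand sides:
  c_0 = sigma^2 (1 + theta_1 psi_1) = 1 * (1 + (-0.63)(-0.778)) = 1 * 1.49014 = 1.49014
  c_1 = sigma^2 theta_1 = 1 * (-0.63) = -0.63
  c_2 = 0
Equations for k = 0 and k = 1 (AR order 1):
  gamma(0) = phi_1 gamma(1) + c_0
  gamma(1) = phi_1 gamma(0) + c_1
Substituting the second into the first: gamma(0) (1 - phi_1^2) = c_0 + phi_1 c_1, so
  gamma(0) = (c_0 + phi_1 c_1) / (1 - phi_1^2) = (1.49014 + (-0.148)(-0.63)) / (1 - (-0.148)^2) = 1.58338 / 0.978096 = 1.618839.
  gamma(1) = phi_1 gamma(0) + c_1 = (-0.148)(1.618839) + (-0.63) = -0.869588.
Therefore gamma(1) = -0.8696 (to 4 decimal places).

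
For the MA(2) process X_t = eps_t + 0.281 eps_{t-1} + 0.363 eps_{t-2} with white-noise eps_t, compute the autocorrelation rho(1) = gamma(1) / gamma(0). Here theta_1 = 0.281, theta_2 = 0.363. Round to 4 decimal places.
\rho(1) = 0.3163

For an MA(q) process with theta_0 = 1, the autocovariance is
  gamma(k) = sigma^2 * sum_{i=0..q-k} theta_i * theta_{i+k},
and rho(k) = gamma(k) / gamma(0). Sigma^2 cancels.
  numerator   = (1)*(0.281) + (0.281)*(0.363) = 0.383003.
  denominator = (1)^2 + (0.281)^2 + (0.363)^2 = 1.21073.
  rho(1) = 0.383003 / 1.21073 = 0.3163.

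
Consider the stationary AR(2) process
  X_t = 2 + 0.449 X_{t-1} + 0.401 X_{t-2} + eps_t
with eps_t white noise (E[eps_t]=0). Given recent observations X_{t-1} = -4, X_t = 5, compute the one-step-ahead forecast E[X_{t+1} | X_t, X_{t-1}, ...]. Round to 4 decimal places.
E[X_{t+1} \mid \mathcal F_t] = 2.6410

For an AR(p) model X_t = c + sum_i phi_i X_{t-i} + eps_t, the
one-step-ahead conditional mean is
  E[X_{t+1} | X_t, ...] = c + sum_i phi_i X_{t+1-i}.
Substitute known values:
  E[X_{t+1} | ...] = 2 + (0.449) * (5) + (0.401) * (-4)
                   = 2.6410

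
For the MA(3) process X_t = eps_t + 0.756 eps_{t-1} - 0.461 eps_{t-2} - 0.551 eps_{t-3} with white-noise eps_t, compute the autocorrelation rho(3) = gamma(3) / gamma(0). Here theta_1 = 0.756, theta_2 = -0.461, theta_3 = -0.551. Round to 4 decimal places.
\rho(3) = -0.2639

For an MA(q) process with theta_0 = 1, the autocovariance is
  gamma(k) = sigma^2 * sum_{i=0..q-k} theta_i * theta_{i+k},
and rho(k) = gamma(k) / gamma(0). Sigma^2 cancels.
  numerator   = (1)*(-0.551) = -0.551.
  denominator = (1)^2 + (0.756)^2 + (-0.461)^2 + (-0.551)^2 = 2.087658.
  rho(3) = -0.551 / 2.087658 = -0.2639.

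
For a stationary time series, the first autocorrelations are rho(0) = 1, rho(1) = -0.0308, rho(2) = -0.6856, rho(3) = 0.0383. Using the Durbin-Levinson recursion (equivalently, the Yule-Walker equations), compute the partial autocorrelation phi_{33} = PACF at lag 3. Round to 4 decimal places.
\phi_{33} = -0.0351

The PACF at lag k is phi_{kk}, the last component of the solution
to the Yule-Walker system G_k phi = r_k where
  (G_k)_{ij} = rho(|i - j|), (r_k)_i = rho(i), i,j = 1..k.
Equivalently, Durbin-Levinson gives phi_{kk} iteratively:
  phi_{11} = rho(1)
  phi_{kk} = [rho(k) - sum_{j=1..k-1} phi_{k-1,j} rho(k-j)]
            / [1 - sum_{j=1..k-1} phi_{k-1,j} rho(j)],
  phi_{k,j} = phi_{k-1,j} - phi_{kk} phi_{k-1,k-j},  j = 1..k-1.
Step k = 1:
  phi_11 = rho(1) = -0.0308.
Step k = 2:
  phi_22 = [rho(2) - phi_11 rho(1)] / [1 - phi_11 rho(1)] = [-0.6856 - (-0.0308)(-0.0308)] / [1 - (-0.0308)(-0.0308)]
         = -0.68654864 / 0.99905136 = -0.687201.
  Update: phi_21 = phi_11 - phi_22 phi_11 = -0.0308 - (-0.687201)(-0.0308) = -0.051966.
Step k = 3:
  phi_33 = [rho(3) - phi_21 rho(2) - phi_22 rho(1)] / [1 - phi_21 rho(1) - phi_22 rho(2)]
    numerator   = 0.0383 - (-0.051966)(-0.6856) - (-0.687201)(-0.0308) = -0.01849351
    denominator = 1 - (-0.051966)(-0.0308) - (-0.687201)(-0.6856) = 0.52725476
  phi_33 = -0.01849351 / 0.52725476 = -0.0351.
Therefore phi_{33} = -0.0351.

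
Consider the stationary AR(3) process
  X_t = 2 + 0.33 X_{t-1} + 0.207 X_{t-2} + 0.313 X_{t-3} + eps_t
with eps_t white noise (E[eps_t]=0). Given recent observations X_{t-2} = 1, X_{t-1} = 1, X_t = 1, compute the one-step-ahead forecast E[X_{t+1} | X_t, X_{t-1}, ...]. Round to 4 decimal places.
E[X_{t+1} \mid \mathcal F_t] = 2.8500

For an AR(p) model X_t = c + sum_i phi_i X_{t-i} + eps_t, the
one-step-ahead conditional mean is
  E[X_{t+1} | X_t, ...] = c + sum_i phi_i X_{t+1-i}.
Substitute known values:
  E[X_{t+1} | ...] = 2 + (0.33) * (1) + (0.207) * (1) + (0.313) * (1)
                   = 2.8500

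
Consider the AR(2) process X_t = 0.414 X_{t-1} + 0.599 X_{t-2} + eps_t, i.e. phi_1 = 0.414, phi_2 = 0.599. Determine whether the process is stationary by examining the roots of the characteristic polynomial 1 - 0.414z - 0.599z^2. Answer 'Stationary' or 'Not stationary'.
\text{Not stationary}

The AR(p) characteristic polynomial is P(z) = 1 - 0.414z - 0.599z^2.
Stationarity requires all roots to lie outside the unit circle, i.e. |z| > 1 for every root.
Set 1 + (-0.414) z + (-0.599) z^2 = 0, i.e. a z^2 + b z + c = 0 with a = -0.599, b = -0.414, c = 1.
Discriminant D = b^2 - 4ac = (-0.414)^2 - 4*(-0.599)*1 = 0.171396 - (-2.396) = 2.567396.
D >= 0, so the roots are real: z = (-b +/- sqrt(D)) / (2a) = (0.414 +/- 1.60231) / (-1.198).
  z_1 = (0.414 + 1.60231) / (-1.198) = -1.6831,   |z_1| = 1.6831.
  z_2 = (0.414 - 1.60231) / (-1.198) = 0.9919,   |z_2| = 0.9919.
Moduli of all roots: 1.6831, 0.9919.
All moduli strictly greater than 1? No.
Verdict: Not stationary.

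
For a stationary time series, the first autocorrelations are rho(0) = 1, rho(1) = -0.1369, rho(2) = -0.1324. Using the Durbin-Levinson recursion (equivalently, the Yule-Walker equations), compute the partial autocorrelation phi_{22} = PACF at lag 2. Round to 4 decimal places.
\phi_{22} = -0.1540

The PACF at lag k is phi_{kk}, the last component of the solution
to the Yule-Walker system G_k phi = r_k where
  (G_k)_{ij} = rho(|i - j|), (r_k)_i = rho(i), i,j = 1..k.
Equivalently, Durbin-Levinson gives phi_{kk} iteratively:
  phi_{11} = rho(1)
  phi_{kk} = [rho(k) - sum_{j=1..k-1} phi_{k-1,j} rho(k-j)]
            / [1 - sum_{j=1..k-1} phi_{k-1,j} rho(j)],
  phi_{k,j} = phi_{k-1,j} - phi_{kk} phi_{k-1,k-j},  j = 1..k-1.
Step k = 1:
  phi_11 = rho(1) = -0.1369.
Step k = 2:
  phi_22 = [rho(2) - phi_11 rho(1)] / [1 - phi_11 rho(1)] = [-0.1324 - (-0.1369)(-0.1369)] / [1 - (-0.1369)(-0.1369)]
         = -0.15114161 / 0.98125839 = -0.154.
Therefore phi_{22} = -0.1540.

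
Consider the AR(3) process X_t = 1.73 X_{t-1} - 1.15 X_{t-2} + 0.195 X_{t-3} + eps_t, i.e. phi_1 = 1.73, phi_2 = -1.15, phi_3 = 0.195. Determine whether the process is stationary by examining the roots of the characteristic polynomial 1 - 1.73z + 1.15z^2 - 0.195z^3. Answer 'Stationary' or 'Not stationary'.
\text{Stationary}

The AR(p) characteristic polynomial is P(z) = 1 - 1.73z + 1.15z^2 - 0.195z^3.
Stationarity requires all roots to lie outside the unit circle, i.e. |z| > 1 for every root.
Degree 3: look for a simple real root z0 first, then factor out (1 - z/z0) and solve the remaining quadratic.
Testing z0 = 4: P(4) = 1 + (-1.73)(4) + (1.15)(4)^2 + (-0.195)(4)^3
  = 1 + (-6.92) + (18.4) + (-12.48) = 0.  So z_0 = 4 is a root, |z_0| = 4.
Divide out the factor (1 - 0.25 z) = (1 - z/z0) (since 1/z0 = 0.25):
  P(z) = (1 - 0.25 z)(1 + (-1.48) z + (0.78) z^2)
  [check: z-coef -1.48 - (0.25) = -1.73; z^2-coef 0.78 - (0.25)(-1.48) = 1.15; z^3-coef -(0.25)(0.78) = -0.195.]
Remaining roots from the quadratic factor 1 + (-1.48) z + (0.78) z^2:
  Set 1 + (-1.48) z + (0.78) z^2 = 0, i.e. a z^2 + b z + c = 0 with a = 0.78, b = -1.48, c = 1.
  Discriminant D = b^2 - 4ac = (-1.48)^2 - 4*(0.78)*1 = 2.1904 - (3.12) = -0.9296.
  D < 0, so the roots are the complex-conjugate pair z = (-b +/- i sqrt(-D)) / (2a) = 0.9487 +/- 0.618i.
  For a conjugate pair |z|^2 = z * conj(z) = (product of roots) = c/a = 1/(0.78) = 1.282051, so |z| = sqrt(1.282051) = 1.1323 for both roots.
Moduli of all roots: 4.0000, 1.1323, 1.1323.
All moduli strictly greater than 1? Yes.
Verdict: Stationary.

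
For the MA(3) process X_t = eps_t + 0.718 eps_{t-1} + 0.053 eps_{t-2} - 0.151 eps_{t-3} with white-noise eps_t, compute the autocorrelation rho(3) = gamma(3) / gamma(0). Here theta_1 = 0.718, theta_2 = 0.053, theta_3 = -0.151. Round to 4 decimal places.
\rho(3) = -0.0980

For an MA(q) process with theta_0 = 1, the autocovariance is
  gamma(k) = sigma^2 * sum_{i=0..q-k} theta_i * theta_{i+k},
and rho(k) = gamma(k) / gamma(0). Sigma^2 cancels.
  numerator   = (1)*(-0.151) = -0.151.
  denominator = (1)^2 + (0.718)^2 + (0.053)^2 + (-0.151)^2 = 1.541134.
  rho(3) = -0.151 / 1.541134 = -0.0980.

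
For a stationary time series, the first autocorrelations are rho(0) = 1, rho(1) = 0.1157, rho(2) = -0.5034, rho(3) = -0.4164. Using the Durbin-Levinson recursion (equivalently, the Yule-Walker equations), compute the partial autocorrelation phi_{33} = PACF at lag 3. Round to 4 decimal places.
\phi_{33} = -0.3730

The PACF at lag k is phi_{kk}, the last component of the solution
to the Yule-Walker system G_k phi = r_k where
  (G_k)_{ij} = rho(|i - j|), (r_k)_i = rho(i), i,j = 1..k.
Equivalently, Durbin-Levinson gives phi_{kk} iteratively:
  phi_{11} = rho(1)
  phi_{kk} = [rho(k) - sum_{j=1..k-1} phi_{k-1,j} rho(k-j)]
            / [1 - sum_{j=1..k-1} phi_{k-1,j} rho(j)],
  phi_{k,j} = phi_{k-1,j} - phi_{kk} phi_{k-1,k-j},  j = 1..k-1.
Step k = 1:
  phi_11 = rho(1) = 0.1157.
Step k = 2:
  phi_22 = [rho(2) - phi_11 rho(1)] / [1 - phi_11 rho(1)] = [-0.5034 - (0.1157)(0.1157)] / [1 - (0.1157)(0.1157)]
         = -0.51678649 / 0.98661351 = -0.523798.
  Update: phi_21 = phi_11 - phi_22 phi_11 = 0.1157 - (-0.523798)(0.1157) = 0.176303.
Step k = 3:
  phi_33 = [rho(3) - phi_21 rho(2) - phi_22 rho(1)] / [1 - phi_21 rho(1) - phi_22 rho(2)]
    numerator   = -0.4164 - (0.176303)(-0.5034) - (-0.523798)(0.1157) = -0.26704537
    denominator = 1 - (0.176303)(0.1157) - (-0.523798)(-0.5034) = 0.71592162
  phi_33 = -0.26704537 / 0.71592162 = -0.373.
Therefore phi_{33} = -0.3730.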